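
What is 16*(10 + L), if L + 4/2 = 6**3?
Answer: 3584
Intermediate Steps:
L = 214 (L = -2 + 6**3 = -2 + 216 = 214)
16*(10 + L) = 16*(10 + 214) = 16*224 = 3584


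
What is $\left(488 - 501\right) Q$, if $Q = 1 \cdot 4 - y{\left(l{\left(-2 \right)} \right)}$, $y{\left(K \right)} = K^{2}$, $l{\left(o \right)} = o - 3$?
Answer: $273$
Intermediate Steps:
$l{\left(o \right)} = -3 + o$
$Q = -21$ ($Q = 1 \cdot 4 - \left(-3 - 2\right)^{2} = 4 - \left(-5\right)^{2} = 4 - 25 = -21$)
$\left(488 - 501\right) Q = \left(488 - 501\right) \left(-21\right) = \left(-13\right) \left(-21\right) = 273$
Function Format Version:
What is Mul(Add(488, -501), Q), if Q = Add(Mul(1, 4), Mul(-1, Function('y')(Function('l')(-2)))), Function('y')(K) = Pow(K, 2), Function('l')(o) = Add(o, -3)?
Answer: 273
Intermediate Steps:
Function('l')(o) = Add(-3, o)
Q = -21 (Q = Add(Mul(1, 4), Mul(-1, Pow(Add(-3, -2), 2))) = Add(4, Mul(-1, Pow(-5, 2))) = Add(4, Mul(-1, 25)) = Add(4, -25) = -21)
Mul(Add(488, -501), Q) = Mul(Add(488, -501), -21) = Mul(-13, -21) = 273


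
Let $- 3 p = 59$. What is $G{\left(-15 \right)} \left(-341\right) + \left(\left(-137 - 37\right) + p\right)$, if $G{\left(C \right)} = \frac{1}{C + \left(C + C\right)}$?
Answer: $- \frac{8374}{45} \approx -186.09$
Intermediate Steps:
$p = - \frac{59}{3}$ ($p = \left(- \frac{1}{3}\right) 59 = - \frac{59}{3} \approx -19.667$)
$G{\left(C \right)} = \frac{1}{3 C}$ ($G{\left(C \right)} = \frac{1}{C + 2 C} = \frac{1}{3 C}$)
$G{\left(-15 \right)} \left(-341\right) + \left(\left(-137 - 37\right) + p\right) = \frac{1}{3 \left(-15\right)} \left(-341\right) - \frac{581}{3} = \frac{1}{3} \left(- \frac{1}{15}\right) \left(-341\right) - \frac{581}{3} = \left(- \frac{1}{45}\right) \left(-341\right) - \frac{581}{3} = \frac{341}{45} - \frac{581}{3} = - \frac{8374}{45}$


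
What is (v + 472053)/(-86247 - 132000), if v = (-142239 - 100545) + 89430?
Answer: -106233/72749 ≈ -1.4603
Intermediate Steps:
v = -153354 (v = -242784 + 89430 = -153354)
(v + 472053)/(-86247 - 132000) = (-153354 + 472053)/(-86247 - 132000) = 318699/(-218247) = 318699*(-1/218247) = -106233/72749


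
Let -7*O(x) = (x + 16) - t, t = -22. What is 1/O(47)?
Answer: -7/85 ≈ -0.082353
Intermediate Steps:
O(x) = -38/7 - x/7 (O(x) = -((x + 16) - 1*(-22))/7 = -((16 + x) + 22)/7 = -(38 + x)/7 = -38/7 - x/7)
1/O(47) = 1/(-38/7 - ⅐*47) = 1/(-38/7 - 47/7) = 1/(-85/7) = -7/85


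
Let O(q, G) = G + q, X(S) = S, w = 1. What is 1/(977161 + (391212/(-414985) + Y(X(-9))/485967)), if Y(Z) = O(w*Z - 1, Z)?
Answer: 201669015495/197062906726102976 ≈ 1.0234e-6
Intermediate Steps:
Y(Z) = -1 + 2*Z (Y(Z) = Z + (1*Z - 1) = Z + (Z - 1) = Z + (-1 + Z) = -1 + 2*Z)
1/(977161 + (391212/(-414985) + Y(X(-9))/485967)) = 1/(977161 + (391212/(-414985) + (-1 + 2*(-9))/485967)) = 1/(977161 + (391212*(-1/414985) + (-1 - 18)*(1/485967))) = 1/(977161 + (-391212/414985 - 19*1/485967)) = 1/(977161 + (-391212/414985 - 19/485967)) = 1/(977161 - 190124006719/201669015495) = 1/(197062906726102976/201669015495) = 201669015495/197062906726102976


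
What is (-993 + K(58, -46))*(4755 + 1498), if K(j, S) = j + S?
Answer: -6134193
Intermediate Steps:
K(j, S) = S + j
(-993 + K(58, -46))*(4755 + 1498) = (-993 + (-46 + 58))*(4755 + 1498) = (-993 + 12)*6253 = -981*6253 = -6134193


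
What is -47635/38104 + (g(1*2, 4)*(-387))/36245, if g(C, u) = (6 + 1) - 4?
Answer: -160979029/125552680 ≈ -1.2822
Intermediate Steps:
g(C, u) = 3 (g(C, u) = 7 - 4 = 3)
-47635/38104 + (g(1*2, 4)*(-387))/36245 = -47635/38104 + (3*(-387))/36245 = -47635*1/38104 - 1161*1/36245 = -47635/38104 - 1161/36245 = -160979029/125552680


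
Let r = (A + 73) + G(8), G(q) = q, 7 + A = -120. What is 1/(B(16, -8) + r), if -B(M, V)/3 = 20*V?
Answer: 1/434 ≈ 0.0023041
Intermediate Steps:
A = -127 (A = -7 - 120 = -127)
B(M, V) = -60*V
r = -46 (r = (-127 + 73) + 8 = -54 + 8 = -46)
1/(B(16, -8) + r) = 1/(-60*(-8) - 46) = 1/(480 - 46) = 1/434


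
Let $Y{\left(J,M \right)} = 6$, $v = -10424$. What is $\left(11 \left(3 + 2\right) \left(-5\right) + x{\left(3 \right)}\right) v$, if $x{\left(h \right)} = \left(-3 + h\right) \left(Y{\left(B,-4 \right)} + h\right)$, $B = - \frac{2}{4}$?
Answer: $2866600$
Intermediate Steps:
$B = - \frac{1}{2}$ ($B = \left(-2\right) \frac{1}{4} = - \frac{1}{2} \approx -0.5$)
$x{\left(h \right)} = \left(-3 + h\right) \left(6 + h\right)$
$\left(11 \left(3 + 2\right) \left(-5\right) + x{\left(3 \right)}\right) v = \left(11 \left(3 + 2\right) \left(-5\right) + \left(-18 + 3^{2} + 3 \cdot 3\right)\right) \left(-10424\right) = \left(11 \cdot 5 \left(-5\right) + \left(-18 + 9 + 9\right)\right) \left(-10424\right) = \left(11 \left(-25\right) + 0\right) \left(-10424\right) = \left(-275 + 0\right) \left(-10424\right) = \left(-275\right) \left(-10424\right) = 2866600$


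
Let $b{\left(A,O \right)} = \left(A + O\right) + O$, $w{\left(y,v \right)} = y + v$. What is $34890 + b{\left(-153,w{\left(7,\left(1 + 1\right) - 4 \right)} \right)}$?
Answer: $34747$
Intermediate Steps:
$w{\left(y,v \right)} = v + y$
$b{\left(A,O \right)} = A + 2 O$
$34890 + b{\left(-153,w{\left(7,\left(1 + 1\right) - 4 \right)} \right)} = 34890 - \left(153 - 2 \left(\left(\left(1 + 1\right) - 4\right) + 7\right)\right) = 34890 - \left(153 - 2 \left(\left(2 - 4\right) + 7\right)\right) = 34890 - \left(153 - 2 \left(-2 + 7\right)\right) = 34890 + \left(-153 + 2 \cdot 5\right) = 34890 + \left(-153 + 10\right) = 34890 - 143 = 34747$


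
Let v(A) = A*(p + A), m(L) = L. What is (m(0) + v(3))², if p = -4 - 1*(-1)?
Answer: 0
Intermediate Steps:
p = -3 (p = -4 + 1 = -3)
v(A) = A*(-3 + A)
(m(0) + v(3))² = (0 + 3*(-3 + 3))² = (0 + 3*0)² = (0 + 0)² = 0² = 0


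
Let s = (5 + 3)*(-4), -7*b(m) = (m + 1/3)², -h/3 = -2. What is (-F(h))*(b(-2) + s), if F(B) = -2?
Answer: -4082/63 ≈ -64.794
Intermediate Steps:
h = 6 (h = -3*(-2) = 6)
b(m) = -(⅓ + m)²/7 (b(m) = -(m + 1/3)²/7 = -(m + ⅓)²/7 = -(⅓ + m)²/7)
s = -32 (s = 8*(-4) = -32)
(-F(h))*(b(-2) + s) = (-1*(-2))*(-(1 + 3*(-2))²/63 - 32) = 2*(-(1 - 6)²/63 - 32) = 2*(-1/63*(-5)² - 32) = 2*(-1/63*25 - 32) = 2*(-25/63 - 32) = 2*(-2041/63) = -4082/63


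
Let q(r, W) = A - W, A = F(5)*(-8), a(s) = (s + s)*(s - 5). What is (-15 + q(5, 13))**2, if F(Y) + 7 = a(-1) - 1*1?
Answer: 3600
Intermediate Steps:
a(s) = 2*s*(-5 + s) (a(s) = (2*s)*(-5 + s) = 2*s*(-5 + s))
F(Y) = 4 (F(Y) = -7 + (2*(-1)*(-5 - 1) - 1*1) = -7 + (2*(-1)*(-6) - 1) = -7 + (12 - 1) = -7 + 11 = 4)
A = -32 (A = 4*(-8) = -32)
q(r, W) = -32 - W
(-15 + q(5, 13))**2 = (-15 + (-32 - 1*13))**2 = (-15 + (-32 - 13))**2 = (-15 - 45)**2 = (-60)**2 = 3600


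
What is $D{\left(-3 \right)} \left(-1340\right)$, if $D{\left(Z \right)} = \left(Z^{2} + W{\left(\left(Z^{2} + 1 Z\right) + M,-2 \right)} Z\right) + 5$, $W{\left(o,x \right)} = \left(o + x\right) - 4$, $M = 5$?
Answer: $1340$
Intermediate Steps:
$W{\left(o,x \right)} = -4 + o + x$
$D{\left(Z \right)} = 5 + Z^{2} + Z \left(-1 + Z + Z^{2}\right)$ ($D{\left(Z \right)} = \left(Z^{2} + \left(-4 + \left(\left(Z^{2} + 1 Z\right) + 5\right) - 2\right) Z\right) + 5 = \left(Z^{2} + \left(-4 + \left(\left(Z^{2} + Z\right) + 5\right) - 2\right) Z\right) + 5 = \left(Z^{2} + \left(-4 + \left(\left(Z + Z^{2}\right) + 5\right) - 2\right) Z\right) + 5 = \left(Z^{2} + \left(-4 + \left(5 + Z + Z^{2}\right) - 2\right) Z\right) + 5 = \left(Z^{2} + \left(-1 + Z + Z^{2}\right) Z\right) + 5 = \left(Z^{2} + Z \left(-1 + Z + Z^{2}\right)\right) + 5 = 5 + Z^{2} + Z \left(-1 + Z + Z^{2}\right)$)
$D{\left(-3 \right)} \left(-1340\right) = \left(5 + \left(-3\right)^{3} - -3 + 2 \left(-3\right)^{2}\right) \left(-1340\right) = \left(5 - 27 + 3 + 2 \cdot 9\right) \left(-1340\right) = \left(5 - 27 + 3 + 18\right) \left(-1340\right) = \left(-1\right) \left(-1340\right) = 1340$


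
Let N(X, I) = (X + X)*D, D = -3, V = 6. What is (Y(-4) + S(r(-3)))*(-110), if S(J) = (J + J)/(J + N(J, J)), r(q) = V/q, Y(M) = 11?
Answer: -1166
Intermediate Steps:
N(X, I) = -6*X (N(X, I) = (X + X)*(-3) = (2*X)*(-3) = -6*X)
r(q) = 6/q
S(J) = -⅖ (S(J) = (J + J)/(J - 6*J) = (2*J)/((-5*J)) = (2*J)*(-1/(5*J)) = -⅖)
(Y(-4) + S(r(-3)))*(-110) = (11 - ⅖)*(-110) = (53/5)*(-110) = -1166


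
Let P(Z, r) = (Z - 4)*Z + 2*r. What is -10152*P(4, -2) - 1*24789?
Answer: 15819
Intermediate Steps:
P(Z, r) = 2*r + Z*(-4 + Z) (P(Z, r) = (-4 + Z)*Z + 2*r = Z*(-4 + Z) + 2*r = 2*r + Z*(-4 + Z))
-10152*P(4, -2) - 1*24789 = -10152*(4² - 4*4 + 2*(-2)) - 1*24789 = -10152*(16 - 16 - 4) - 24789 = -10152*(-4) - 24789 = 40608 - 24789 = 15819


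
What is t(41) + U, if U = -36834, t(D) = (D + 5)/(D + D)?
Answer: -1510171/41 ≈ -36833.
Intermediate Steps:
t(D) = (5 + D)/(2*D) (t(D) = (5 + D)/((2*D)) = (5 + D)*(1/(2*D)) = (5 + D)/(2*D))
t(41) + U = (½)*(5 + 41)/41 - 36834 = (½)*(1/41)*46 - 36834 = 23/41 - 36834 = -1510171/41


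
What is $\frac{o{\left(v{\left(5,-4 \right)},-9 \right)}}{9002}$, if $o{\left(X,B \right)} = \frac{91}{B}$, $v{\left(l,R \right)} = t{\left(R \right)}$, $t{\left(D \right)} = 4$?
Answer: $- \frac{13}{11574} \approx -0.0011232$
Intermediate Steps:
$v{\left(l,R \right)} = 4$
$\frac{o{\left(v{\left(5,-4 \right)},-9 \right)}}{9002} = \frac{91 \frac{1}{-9}}{9002} = 91 \left(- \frac{1}{9}\right) \frac{1}{9002} = \left(- \frac{91}{9}\right) \frac{1}{9002} = - \frac{13}{11574}$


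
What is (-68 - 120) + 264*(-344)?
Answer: -91004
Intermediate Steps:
(-68 - 120) + 264*(-344) = -188 - 90816 = -91004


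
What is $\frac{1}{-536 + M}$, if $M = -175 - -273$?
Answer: $- \frac{1}{438} \approx -0.0022831$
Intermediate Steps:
$M = 98$ ($M = -175 + 273 = 98$)
$\frac{1}{-536 + M} = \frac{1}{-536 + 98} = \frac{1}{-438} = - \frac{1}{438}$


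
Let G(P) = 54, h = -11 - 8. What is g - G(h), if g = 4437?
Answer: 4383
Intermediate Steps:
h = -19
g - G(h) = 4437 - 1*54 = 4437 - 54 = 4383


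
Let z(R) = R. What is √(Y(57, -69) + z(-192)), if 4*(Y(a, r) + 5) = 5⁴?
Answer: I*√163/2 ≈ 6.3836*I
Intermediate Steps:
Y(a, r) = 605/4 (Y(a, r) = -5 + (¼)*5⁴ = -5 + (¼)*625 = -5 + 625/4 = 605/4)
√(Y(57, -69) + z(-192)) = √(605/4 - 192) = √(-163/4) = I*√163/2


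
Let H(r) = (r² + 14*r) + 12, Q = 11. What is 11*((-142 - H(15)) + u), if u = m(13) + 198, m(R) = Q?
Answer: -4180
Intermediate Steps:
m(R) = 11
H(r) = 12 + r² + 14*r
u = 209 (u = 11 + 198 = 209)
11*((-142 - H(15)) + u) = 11*((-142 - (12 + 15² + 14*15)) + 209) = 11*((-142 - (12 + 225 + 210)) + 209) = 11*((-142 - 1*447) + 209) = 11*((-142 - 447) + 209) = 11*(-589 + 209) = 11*(-380) = -4180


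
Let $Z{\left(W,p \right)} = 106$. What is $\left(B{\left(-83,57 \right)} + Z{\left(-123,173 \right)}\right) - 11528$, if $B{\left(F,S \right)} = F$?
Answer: $-11505$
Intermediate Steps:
$\left(B{\left(-83,57 \right)} + Z{\left(-123,173 \right)}\right) - 11528 = \left(-83 + 106\right) - 11528 = 23 + \left(\left(1722 - 24\right) - 13226\right) = 23 + \left(1698 - 13226\right) = 23 - 11528 = -11505$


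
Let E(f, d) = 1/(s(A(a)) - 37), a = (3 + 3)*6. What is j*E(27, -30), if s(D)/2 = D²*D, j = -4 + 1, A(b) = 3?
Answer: -3/17 ≈ -0.17647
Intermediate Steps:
a = 36 (a = 6*6 = 36)
j = -3
s(D) = 2*D³ (s(D) = 2*(D²*D) = 2*D³)
E(f, d) = 1/17 (E(f, d) = 1/(2*3³ - 37) = 1/(2*27 - 37) = 1/(54 - 37) = 1/17)
j*E(27, -30) = -3*1/17 = -3/17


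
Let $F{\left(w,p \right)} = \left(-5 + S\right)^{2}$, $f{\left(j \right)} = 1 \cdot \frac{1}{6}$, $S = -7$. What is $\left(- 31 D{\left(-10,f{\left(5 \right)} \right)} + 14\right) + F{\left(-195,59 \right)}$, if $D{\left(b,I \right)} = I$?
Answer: $\frac{917}{6} \approx 152.83$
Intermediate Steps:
$f{\left(j \right)} = \frac{1}{6}$ ($f{\left(j \right)} = 1 \cdot \frac{1}{6} = \frac{1}{6}$)
$F{\left(w,p \right)} = 144$ ($F{\left(w,p \right)} = \left(-5 - 7\right)^{2} = \left(-12\right)^{2} = 144$)
$\left(- 31 D{\left(-10,f{\left(5 \right)} \right)} + 14\right) + F{\left(-195,59 \right)} = \left(\left(-31\right) \frac{1}{6} + 14\right) + 144 = \left(- \frac{31}{6} + 14\right) + 144 = \frac{53}{6} + 144 = \frac{917}{6}$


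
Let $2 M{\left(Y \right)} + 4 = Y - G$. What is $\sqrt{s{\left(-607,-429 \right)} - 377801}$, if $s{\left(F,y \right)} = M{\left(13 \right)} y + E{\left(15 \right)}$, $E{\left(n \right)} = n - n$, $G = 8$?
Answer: $\frac{i \sqrt{1512062}}{2} \approx 614.83 i$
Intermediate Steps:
$E{\left(n \right)} = 0$
$M{\left(Y \right)} = -6 + \frac{Y}{2}$ ($M{\left(Y \right)} = -2 + \frac{Y - 8}{2} = -2 + \frac{-8 + Y}{2} = -2 + \left(-4 + \frac{Y}{2}\right) = -6 + \frac{Y}{2}$)
$s{\left(F,y \right)} = \frac{y}{2}$ ($s{\left(F,y \right)} = \left(-6 + \frac{1}{2} \cdot 13\right) y + 0 = \left(-6 + \frac{13}{2}\right) y + 0 = \frac{y}{2} + 0 = \frac{y}{2}$)
$\sqrt{s{\left(-607,-429 \right)} - 377801} = \sqrt{\frac{1}{2} \left(-429\right) - 377801} = \sqrt{- \frac{429}{2} - 377801} = \sqrt{- \frac{756031}{2}} = \frac{i \sqrt{1512062}}{2}$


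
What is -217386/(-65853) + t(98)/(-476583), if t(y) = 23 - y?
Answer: 3837311519/1162385937 ≈ 3.3012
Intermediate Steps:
-217386/(-65853) + t(98)/(-476583) = -217386/(-65853) + (23 - 1*98)/(-476583) = -217386*(-1/65853) + (23 - 98)*(-1/476583) = 24154/7317 - 75*(-1/476583) = 24154/7317 + 25/158861 = 3837311519/1162385937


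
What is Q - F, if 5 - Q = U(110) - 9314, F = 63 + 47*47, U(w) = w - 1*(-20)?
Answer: 6917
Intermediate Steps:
U(w) = 20 + w (U(w) = w + 20 = 20 + w)
F = 2272 (F = 63 + 2209 = 2272)
Q = 9189 (Q = 5 - ((20 + 110) - 9314) = 5 - (130 - 9314) = 5 - 1*(-9184) = 5 + 9184 = 9189)
Q - F = 9189 - 1*2272 = 9189 - 2272 = 6917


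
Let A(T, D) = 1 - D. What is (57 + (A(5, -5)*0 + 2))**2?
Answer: 3481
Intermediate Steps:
(57 + (A(5, -5)*0 + 2))**2 = (57 + ((1 - 1*(-5))*0 + 2))**2 = (57 + ((1 + 5)*0 + 2))**2 = (57 + (6*0 + 2))**2 = (57 + (0 + 2))**2 = (57 + 2)**2 = 59**2 = 3481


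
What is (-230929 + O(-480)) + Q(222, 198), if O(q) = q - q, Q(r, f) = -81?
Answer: -231010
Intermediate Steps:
O(q) = 0
(-230929 + O(-480)) + Q(222, 198) = (-230929 + 0) - 81 = -230929 - 81 = -231010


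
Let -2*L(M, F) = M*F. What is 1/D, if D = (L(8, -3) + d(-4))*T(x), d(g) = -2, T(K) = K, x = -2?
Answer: -1/20 ≈ -0.050000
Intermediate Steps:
L(M, F) = -F*M/2 (L(M, F) = -M*F/2 = -F*M/2)
D = -20 (D = (-½*(-3)*8 - 2)*(-2) = (12 - 2)*(-2) = 10*(-2) = -20)
1/D = 1/(-20) = -1/20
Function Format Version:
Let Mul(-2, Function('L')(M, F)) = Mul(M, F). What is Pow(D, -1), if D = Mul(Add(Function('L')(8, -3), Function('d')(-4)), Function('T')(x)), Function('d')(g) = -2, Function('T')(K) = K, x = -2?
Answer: Rational(-1, 20) ≈ -0.050000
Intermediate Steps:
Function('L')(M, F) = Mul(Rational(-1, 2), F, M) (Function('L')(M, F) = Mul(Rational(-1, 2), Mul(M, F)) = Mul(Rational(-1, 2), Mul(F, M)) = Mul(Rational(-1, 2), F, M))
D = -20 (D = Mul(Add(Mul(Rational(-1, 2), -3, 8), -2), -2) = Mul(Add(12, -2), -2) = Mul(10, -2) = -20)
Pow(D, -1) = Pow(-20, -1) = Rational(-1, 20)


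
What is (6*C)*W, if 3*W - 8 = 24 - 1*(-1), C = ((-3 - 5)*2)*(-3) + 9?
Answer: 3762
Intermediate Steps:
C = 57 (C = -8*2*(-3) + 9 = -16*(-3) + 9 = 48 + 9 = 57)
W = 11 (W = 8/3 + (24 - 1*(-1))/3 = 8/3 + (24 + 1)/3 = 8/3 + (⅓)*25 = 8/3 + 25/3 = 11)
(6*C)*W = (6*57)*11 = 342*11 = 3762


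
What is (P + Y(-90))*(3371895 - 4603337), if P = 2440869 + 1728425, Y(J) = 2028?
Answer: -5136741106324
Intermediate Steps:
P = 4169294
(P + Y(-90))*(3371895 - 4603337) = (4169294 + 2028)*(3371895 - 4603337) = 4171322*(-1231442) = -5136741106324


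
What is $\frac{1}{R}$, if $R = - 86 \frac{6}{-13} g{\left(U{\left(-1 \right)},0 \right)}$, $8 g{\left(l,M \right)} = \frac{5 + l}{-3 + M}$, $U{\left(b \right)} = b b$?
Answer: $- \frac{13}{129} \approx -0.10078$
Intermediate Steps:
$U{\left(b \right)} = b^{2}$
$g{\left(l,M \right)} = \frac{5 + l}{8 \left(-3 + M\right)}$ ($g{\left(l,M \right)} = \frac{\left(5 + l\right) \frac{1}{-3 + M}}{8} = \frac{\frac{1}{-3 + M} \left(5 + l\right)}{8} = \frac{5 + l}{8 \left(-3 + M\right)}$)
$R = - \frac{129}{13}$ ($R = - 86 \frac{6}{-13} \frac{5 + \left(-1\right)^{2}}{8 \left(-3 + 0\right)} = - 86 \cdot 6 \left(- \frac{1}{13}\right) \frac{5 + 1}{8 \left(-3\right)} = \left(-86\right) \left(- \frac{6}{13}\right) \frac{1}{8} \left(- \frac{1}{3}\right) 6 = \frac{516}{13} \left(- \frac{1}{4}\right) = - \frac{129}{13} \approx -9.9231$)
$\frac{1}{R} = \frac{1}{- \frac{129}{13}} = - \frac{13}{129}$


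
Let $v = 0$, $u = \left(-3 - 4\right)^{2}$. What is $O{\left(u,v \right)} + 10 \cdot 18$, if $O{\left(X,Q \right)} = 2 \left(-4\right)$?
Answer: $172$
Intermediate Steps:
$u = 49$ ($u = \left(-7\right)^{2} = 49$)
$O{\left(X,Q \right)} = -8$
$O{\left(u,v \right)} + 10 \cdot 18 = -8 + 10 \cdot 18 = -8 + 180 = 172$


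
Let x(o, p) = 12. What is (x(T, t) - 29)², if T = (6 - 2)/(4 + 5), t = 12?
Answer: 289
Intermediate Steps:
T = 4/9 ≈ 0.44444
(x(T, t) - 29)² = (12 - 29)² = (-17)² = 289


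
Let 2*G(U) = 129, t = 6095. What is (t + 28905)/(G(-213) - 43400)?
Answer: -70000/86671 ≈ -0.80765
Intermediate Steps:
G(U) = 129/2 (G(U) = (½)*129 = 129/2)
(t + 28905)/(G(-213) - 43400) = (6095 + 28905)/(129/2 - 43400) = 35000/(-86671/2) = 35000*(-2/86671) = -70000/86671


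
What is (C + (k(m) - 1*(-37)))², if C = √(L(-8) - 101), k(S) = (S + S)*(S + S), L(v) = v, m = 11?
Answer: (521 + I*√109)² ≈ 2.7133e+5 + 10879.0*I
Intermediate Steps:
k(S) = 4*S² (k(S) = (2*S)*(2*S) = 4*S²)
C = I*√109 (C = √(-8 - 101) = √(-109) = I*√109 ≈ 10.44*I)
(C + (k(m) - 1*(-37)))² = (I*√109 + (4*11² - 1*(-37)))² = (I*√109 + (4*121 + 37))² = (I*√109 + (484 + 37))² = (I*√109 + 521)² = (521 + I*√109)²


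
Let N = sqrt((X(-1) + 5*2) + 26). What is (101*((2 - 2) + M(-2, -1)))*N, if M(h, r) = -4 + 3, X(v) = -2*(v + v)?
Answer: -202*sqrt(10) ≈ -638.78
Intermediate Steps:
X(v) = -4*v
M(h, r) = -1
N = 2*sqrt(10) (N = sqrt((-4*(-1) + 5*2) + 26) = sqrt((4 + 10) + 26) = sqrt(14 + 26) = sqrt(40) = 2*sqrt(10) ≈ 6.3246)
(101*((2 - 2) + M(-2, -1)))*N = (101*((2 - 2) - 1))*(2*sqrt(10)) = (101*(0 - 1))*(2*sqrt(10)) = (101*(-1))*(2*sqrt(10)) = -202*sqrt(10)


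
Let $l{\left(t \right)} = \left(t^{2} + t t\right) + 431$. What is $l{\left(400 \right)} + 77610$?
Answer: $398041$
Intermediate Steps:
$l{\left(t \right)} = 431 + 2 t^{2}$ ($l{\left(t \right)} = \left(t^{2} + t^{2}\right) + 431 = 2 t^{2} + 431 = 431 + 2 t^{2}$)
$l{\left(400 \right)} + 77610 = \left(431 + 2 \cdot 400^{2}\right) + 77610 = \left(431 + 2 \cdot 160000\right) + 77610 = \left(431 + 320000\right) + 77610 = 320431 + 77610 = 398041$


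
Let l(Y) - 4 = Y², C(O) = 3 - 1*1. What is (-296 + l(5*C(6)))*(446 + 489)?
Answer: -179520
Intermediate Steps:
C(O) = 2 (C(O) = 3 - 1 = 2)
l(Y) = 4 + Y²
(-296 + l(5*C(6)))*(446 + 489) = (-296 + (4 + (5*2)²))*(446 + 489) = (-296 + (4 + 10²))*935 = (-296 + (4 + 100))*935 = (-296 + 104)*935 = -192*935 = -179520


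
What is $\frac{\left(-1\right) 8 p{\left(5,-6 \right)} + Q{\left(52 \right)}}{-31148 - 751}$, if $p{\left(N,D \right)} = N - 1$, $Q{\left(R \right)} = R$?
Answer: $- \frac{20}{31899} \approx -0.00062698$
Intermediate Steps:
$p{\left(N,D \right)} = -1 + N$
$\frac{\left(-1\right) 8 p{\left(5,-6 \right)} + Q{\left(52 \right)}}{-31148 - 751} = \frac{\left(-1\right) 8 \left(-1 + 5\right) + 52}{-31148 - 751} = \frac{\left(-8\right) 4 + 52}{-31899} = \left(-32 + 52\right) \left(- \frac{1}{31899}\right) = 20 \left(- \frac{1}{31899}\right) = - \frac{20}{31899}$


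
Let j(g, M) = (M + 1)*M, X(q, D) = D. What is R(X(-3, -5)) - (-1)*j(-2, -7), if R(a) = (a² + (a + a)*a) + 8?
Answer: 125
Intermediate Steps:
j(g, M) = M*(1 + M) (j(g, M) = (1 + M)*M = M*(1 + M))
R(a) = 8 + 3*a² (R(a) = (a² + (2*a)*a) + 8 = (a² + 2*a²) + 8 = 3*a² + 8 = 8 + 3*a²)
R(X(-3, -5)) - (-1)*j(-2, -7) = (8 + 3*(-5)²) - (-1)*(-7*(1 - 7)) = (8 + 3*25) - (-1)*(-7*(-6)) = (8 + 75) - (-1)*42 = 83 - 1*(-42) = 83 + 42 = 125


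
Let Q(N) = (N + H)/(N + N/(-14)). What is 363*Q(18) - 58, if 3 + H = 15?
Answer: 7716/13 ≈ 593.54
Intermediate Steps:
H = 12 (H = -3 + 15 = 12)
Q(N) = 14*(12 + N)/(13*N) (Q(N) = (N + 12)/(N + N/(-14)) = (12 + N)/(N + N*(-1/14)) = (12 + N)/(N - N/14) = (12 + N)/((13*N/14)) = (12 + N)*(14/(13*N)) = 14*(12 + N)/(13*N))
363*Q(18) - 58 = 363*((14/13)*(12 + 18)/18) - 58 = 363*((14/13)*(1/18)*30) - 58 = 363*(70/39) - 58 = 8470/13 - 58 = 7716/13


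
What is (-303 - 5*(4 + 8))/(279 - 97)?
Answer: -363/182 ≈ -1.9945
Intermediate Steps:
(-303 - 5*(4 + 8))/(279 - 97) = (-303 - 5*12)/182 = (-303 - 60)*(1/182) = -363*1/182 = -363/182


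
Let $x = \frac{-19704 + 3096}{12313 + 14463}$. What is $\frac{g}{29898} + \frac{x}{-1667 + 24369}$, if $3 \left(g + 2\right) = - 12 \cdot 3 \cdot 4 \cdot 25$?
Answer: $- \frac{22848587059}{567939373353} \approx -0.040231$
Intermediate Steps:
$g = -1202$ ($g = -2 + \frac{- 12 \cdot 3 \cdot 4 \cdot 25}{3} = -2 + \frac{\left(-12\right) 12 \cdot 25}{3} = -2 + \frac{\left(-144\right) 25}{3} = -2 + \frac{1}{3} \left(-3600\right) = -2 - 1200 = -1202$)
$x = - \frac{2076}{3347}$ ($x = - \frac{16608}{26776} = \left(-16608\right) \frac{1}{26776} = - \frac{2076}{3347} \approx -0.62026$)
$\frac{g}{29898} + \frac{x}{-1667 + 24369} = - \frac{1202}{29898} - \frac{2076}{3347 \left(-1667 + 24369\right)} = \left(-1202\right) \frac{1}{29898} - \frac{2076}{3347 \cdot 22702} = - \frac{601}{14949} - \frac{1038}{37991797} = - \frac{22848587059}{567939373353}$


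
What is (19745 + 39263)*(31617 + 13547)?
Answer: 2665037312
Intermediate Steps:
(19745 + 39263)*(31617 + 13547) = 59008*45164 = 2665037312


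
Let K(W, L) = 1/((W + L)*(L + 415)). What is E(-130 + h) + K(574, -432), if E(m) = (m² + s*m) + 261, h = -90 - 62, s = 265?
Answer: 12202769/2414 ≈ 5055.0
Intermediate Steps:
h = -152
E(m) = 261 + m² + 265*m (E(m) = (m² + 265*m) + 261 = 261 + m² + 265*m)
K(W, L) = 1/((415 + L)*(L + W)) (K(W, L) = 1/((L + W)*(415 + L)) = 1/((415 + L)*(L + W)))
E(-130 + h) + K(574, -432) = (261 + (-130 - 152)² + 265*(-130 - 152)) + 1/((-432)² + 415*(-432) + 415*574 - 432*574) = (261 + (-282)² + 265*(-282)) + 1/(186624 - 179280 + 238210 - 247968) = (261 + 79524 - 74730) + 1/(-2414) = 5055 - 1/2414 = 12202769/2414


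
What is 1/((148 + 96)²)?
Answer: 1/59536 ≈ 1.6797e-5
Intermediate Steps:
1/((148 + 96)²) = 1/(244²) = 1/59536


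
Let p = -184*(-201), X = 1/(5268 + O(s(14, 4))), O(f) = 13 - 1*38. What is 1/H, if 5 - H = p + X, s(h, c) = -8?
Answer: -5243/193880898 ≈ -2.7042e-5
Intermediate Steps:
O(f) = -25 (O(f) = 13 - 38 = -25)
X = 1/5243 (X = 1/(5268 - 25) = 1/5243 ≈ 0.00019073)
p = 36984
H = -193880898/5243 (H = 5 - (36984 + 1/5243) = 5 - 1*193907113/5243 = 5 - 193907113/5243 = -193880898/5243 ≈ -36979.)
1/H = 1/(-193880898/5243) = -5243/193880898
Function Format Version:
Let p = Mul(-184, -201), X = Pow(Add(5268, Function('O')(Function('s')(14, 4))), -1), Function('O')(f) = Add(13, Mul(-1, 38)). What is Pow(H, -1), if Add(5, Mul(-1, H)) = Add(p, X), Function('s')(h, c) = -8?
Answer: Rational(-5243, 193880898) ≈ -2.7042e-5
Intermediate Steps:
Function('O')(f) = -25 (Function('O')(f) = Add(13, -38) = -25)
X = Rational(1, 5243) (X = Pow(Add(5268, -25), -1) = Pow(5243, -1) = Rational(1, 5243) ≈ 0.00019073)
p = 36984
H = Rational(-193880898, 5243) (H = Add(5, Mul(-1, Add(36984, Rational(1, 5243)))) = Add(5, Mul(-1, Rational(193907113, 5243))) = Add(5, Rational(-193907113, 5243)) = Rational(-193880898, 5243) ≈ -36979.)
Pow(H, -1) = Pow(Rational(-193880898, 5243), -1) = Rational(-5243, 193880898)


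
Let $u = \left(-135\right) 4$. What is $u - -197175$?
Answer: $196635$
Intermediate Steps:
$u = -540$
$u - -197175 = -540 - -197175 = -540 + 197175 = 196635$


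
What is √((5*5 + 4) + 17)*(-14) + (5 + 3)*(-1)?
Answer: -8 - 14*√46 ≈ -102.95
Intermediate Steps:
√((5*5 + 4) + 17)*(-14) + (5 + 3)*(-1) = √((25 + 4) + 17)*(-14) + 8*(-1) = √(29 + 17)*(-14) - 8 = √46*(-14) - 8 = -14*√46 - 8 = -8 - 14*√46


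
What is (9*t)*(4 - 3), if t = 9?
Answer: 81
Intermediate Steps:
(9*t)*(4 - 3) = (9*9)*(4 - 3) = 81*1 = 81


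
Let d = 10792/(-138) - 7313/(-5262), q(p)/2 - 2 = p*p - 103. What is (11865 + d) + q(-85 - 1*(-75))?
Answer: 475478351/40342 ≈ 11786.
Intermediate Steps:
q(p) = -202 + 2*p² (q(p) = 4 + 2*(p*p - 103) = 4 + 2*(p² - 103) = 4 + 2*(-103 + p²) = 4 + (-206 + 2*p²) = -202 + 2*p²)
d = -3098795/40342 (d = 10792*(-1/138) - 7313*(-1/5262) = -5396/69 + 7313/5262 = -3098795/40342 ≈ -76.813)
(11865 + d) + q(-85 - 1*(-75)) = (11865 - 3098795/40342) + (-202 + 2*(-85 - 1*(-75))²) = 475559035/40342 + (-202 + 2*(-85 + 75)²) = 475559035/40342 + (-202 + 2*(-10)²) = 475559035/40342 + (-202 + 2*100) = 475559035/40342 + (-202 + 200) = 475559035/40342 - 2 = 475478351/40342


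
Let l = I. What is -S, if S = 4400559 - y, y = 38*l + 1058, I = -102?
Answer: -4403377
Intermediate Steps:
l = -102
y = -2818 (y = 38*(-102) + 1058 = -3876 + 1058 = -2818)
S = 4403377 (S = 4400559 - 1*(-2818) = 4400559 + 2818 = 4403377)
-S = -1*4403377 = -4403377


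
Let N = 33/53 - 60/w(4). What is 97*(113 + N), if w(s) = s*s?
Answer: 2259421/212 ≈ 10658.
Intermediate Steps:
w(s) = s**2
N = -663/212 (N = 33/53 - 60/(4**2) = 33*(1/53) - 60/16 = 33/53 - 60*1/16 = 33/53 - 15/4 = -663/212 ≈ -3.1274)
97*(113 + N) = 97*(113 - 663/212) = 97*(23293/212) = 2259421/212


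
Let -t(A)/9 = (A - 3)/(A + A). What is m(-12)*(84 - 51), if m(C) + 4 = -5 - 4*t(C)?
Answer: 891/2 ≈ 445.50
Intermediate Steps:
t(A) = -9*(-3 + A)/(2*A) (t(A) = -9*(A - 3)/(A + A) = -9*(-3 + A)/(2*A))
m(C) = -9 - 18*(3 - C)/C (m(C) = -4 + (-5 - 18*(3 - C)/C) = -9 - 18*(3 - C)/C)
m(-12)*(84 - 51) = (9 - 54/(-12))*(84 - 51) = (9 - 54*(-1/12))*33 = (9 + 9/2)*33 = (27/2)*33 = 891/2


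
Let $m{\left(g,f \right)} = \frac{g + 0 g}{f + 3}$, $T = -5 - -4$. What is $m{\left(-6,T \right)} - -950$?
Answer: $947$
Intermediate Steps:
$T = -1$ ($T = -5 + 4 = -1$)
$m{\left(g,f \right)} = \frac{g}{3 + f}$ ($m{\left(g,f \right)} = \frac{g + 0}{3 + f} = \frac{g}{3 + f}$)
$m{\left(-6,T \right)} - -950 = - \frac{6}{3 - 1} - -950 = - \frac{6}{2} + 950 = \left(-6\right) \frac{1}{2} + 950 = -3 + 950 = 947$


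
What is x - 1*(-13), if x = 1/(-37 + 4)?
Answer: 428/33 ≈ 12.970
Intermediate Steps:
x = -1/33 (x = 1/(-33) = -1/33 ≈ -0.030303)
x - 1*(-13) = -1/33 - 1*(-13) = -1/33 + 13 = 428/33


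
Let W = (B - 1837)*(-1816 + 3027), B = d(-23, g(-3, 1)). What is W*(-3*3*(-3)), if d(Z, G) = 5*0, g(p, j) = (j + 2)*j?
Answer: -60064389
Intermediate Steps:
g(p, j) = j*(2 + j) (g(p, j) = (2 + j)*j = j*(2 + j))
d(Z, G) = 0
B = 0
W = -2224607 (W = (0 - 1837)*(-1816 + 3027) = -1837*1211 = -2224607)
W*(-3*3*(-3)) = -2224607*(-3*3)*(-3) = -(-20021463)*(-3) = -2224607*27 = -60064389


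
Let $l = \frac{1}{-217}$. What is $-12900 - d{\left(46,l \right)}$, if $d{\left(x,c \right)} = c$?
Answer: $- \frac{2799299}{217} \approx -12900.0$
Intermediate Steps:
$l = - \frac{1}{217} \approx -0.0046083$
$-12900 - d{\left(46,l \right)} = -12900 - - \frac{1}{217} = -12900 + \frac{1}{217} = - \frac{2799299}{217}$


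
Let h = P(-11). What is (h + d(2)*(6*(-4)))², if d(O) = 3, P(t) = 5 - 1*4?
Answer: 5041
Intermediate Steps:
P(t) = 1 (P(t) = 5 - 4 = 1)
h = 1
(h + d(2)*(6*(-4)))² = (1 + 3*(6*(-4)))² = (1 + 3*(-24))² = (1 - 72)² = (-71)² = 5041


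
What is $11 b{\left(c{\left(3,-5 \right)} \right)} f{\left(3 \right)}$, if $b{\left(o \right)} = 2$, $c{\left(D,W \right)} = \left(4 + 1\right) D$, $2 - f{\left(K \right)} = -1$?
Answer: $66$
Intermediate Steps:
$f{\left(K \right)} = 3$ ($f{\left(K \right)} = 2 - -1 = 2 + 1 = 3$)
$c{\left(D,W \right)} = 5 D$
$11 b{\left(c{\left(3,-5 \right)} \right)} f{\left(3 \right)} = 11 \cdot 2 \cdot 3 = 22 \cdot 3 = 66$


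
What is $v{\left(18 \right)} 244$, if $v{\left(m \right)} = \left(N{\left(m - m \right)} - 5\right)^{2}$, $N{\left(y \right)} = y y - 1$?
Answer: $8784$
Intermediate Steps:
$N{\left(y \right)} = -1 + y^{2}$ ($N{\left(y \right)} = y^{2} - 1 = -1 + y^{2}$)
$v{\left(m \right)} = 36$ ($v{\left(m \right)} = \left(\left(-1 + \left(m - m\right)^{2}\right) - 5\right)^{2} = \left(\left(-1 + 0^{2}\right) - 5\right)^{2} = \left(\left(-1 + 0\right) - 5\right)^{2} = \left(-1 - 5\right)^{2} = \left(-6\right)^{2} = 36$)
$v{\left(18 \right)} 244 = 36 \cdot 244 = 8784$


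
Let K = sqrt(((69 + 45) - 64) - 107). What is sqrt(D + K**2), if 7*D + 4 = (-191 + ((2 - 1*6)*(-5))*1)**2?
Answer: sqrt(201866)/7 ≈ 64.185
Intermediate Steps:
K = I*sqrt(57) (K = sqrt((114 - 64) - 107) = sqrt(50 - 107) = sqrt(-57) = I*sqrt(57) ≈ 7.5498*I)
D = 29237/7 (D = -4/7 + (-191 + ((2 - 1*6)*(-5))*1)**2/7 = -4/7 + (-191 + ((2 - 6)*(-5))*1)**2/7 = -4/7 + (-191 - 4*(-5)*1)**2/7 = -4/7 + (-191 + 20*1)**2/7 = -4/7 + (-191 + 20)**2/7 = -4/7 + (1/7)*(-171)**2 = -4/7 + (1/7)*29241 = -4/7 + 29241/7 = 29237/7 ≈ 4176.7)
sqrt(D + K**2) = sqrt(29237/7 + (I*sqrt(57))**2) = sqrt(29237/7 - 57) = sqrt(28838/7) = sqrt(201866)/7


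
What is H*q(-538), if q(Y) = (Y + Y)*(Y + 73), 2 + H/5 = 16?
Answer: 35023800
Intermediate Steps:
H = 70 (H = -10 + 5*16 = -10 + 80 = 70)
q(Y) = 2*Y*(73 + Y) (q(Y) = (2*Y)*(73 + Y) = 2*Y*(73 + Y))
H*q(-538) = 70*(2*(-538)*(73 - 538)) = 70*(2*(-538)*(-465)) = 70*500340 = 35023800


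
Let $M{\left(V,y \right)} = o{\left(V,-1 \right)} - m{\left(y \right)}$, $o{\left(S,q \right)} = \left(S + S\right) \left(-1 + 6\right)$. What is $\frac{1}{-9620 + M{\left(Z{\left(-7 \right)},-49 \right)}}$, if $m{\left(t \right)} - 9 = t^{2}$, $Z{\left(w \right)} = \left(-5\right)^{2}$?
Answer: $- \frac{1}{11780} \approx -8.489 \cdot 10^{-5}$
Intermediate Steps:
$o{\left(S,q \right)} = 10 S$ ($o{\left(S,q \right)} = 2 S 5 = 10 S$)
$Z{\left(w \right)} = 25$
$m{\left(t \right)} = 9 + t^{2}$
$M{\left(V,y \right)} = -9 - y^{2} + 10 V$ ($M{\left(V,y \right)} = 10 V - \left(9 + y^{2}\right) = -9 - y^{2} + 10 V$)
$\frac{1}{-9620 + M{\left(Z{\left(-7 \right)},-49 \right)}} = \frac{1}{-9620 - 2160} = \frac{1}{-11780} = - \frac{1}{11780}$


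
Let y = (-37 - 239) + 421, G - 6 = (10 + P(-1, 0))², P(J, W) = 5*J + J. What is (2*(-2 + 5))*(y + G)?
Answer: 1002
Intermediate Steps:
P(J, W) = 6*J
G = 22 (G = 6 + (10 + 6*(-1))² = 6 + (10 - 6)² = 6 + 4² = 6 + 16 = 22)
y = 145 (y = -276 + 421 = 145)
(2*(-2 + 5))*(y + G) = (2*(-2 + 5))*(145 + 22) = (2*3)*167 = 6*167 = 1002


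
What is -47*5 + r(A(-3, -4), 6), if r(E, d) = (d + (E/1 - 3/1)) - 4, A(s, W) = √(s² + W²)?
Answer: -231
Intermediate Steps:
A(s, W) = √(W² + s²)
r(E, d) = -7 + E + d (r(E, d) = (d + (E*1 - 3*1)) - 4 = (d + (E - 3)) - 4 = (d + (-3 + E)) - 4 = (-3 + E + d) - 4 = -7 + E + d)
-47*5 + r(A(-3, -4), 6) = -47*5 + (-7 + √((-4)² + (-3)²) + 6) = -235 + (-7 + √(16 + 9) + 6) = -235 + (-7 + √25 + 6) = -235 + (-7 + 5 + 6) = -235 + 4 = -231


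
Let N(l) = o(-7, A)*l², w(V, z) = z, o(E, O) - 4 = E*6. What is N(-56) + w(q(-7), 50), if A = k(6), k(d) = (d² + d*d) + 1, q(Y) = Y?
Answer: -119118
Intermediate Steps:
k(d) = 1 + 2*d² (k(d) = (d² + d²) + 1 = 2*d² + 1 = 1 + 2*d²)
A = 73 (A = 1 + 2*6² = 1 + 2*36 = 1 + 72 = 73)
o(E, O) = 4 + 6*E (o(E, O) = 4 + E*6 = 4 + 6*E)
N(l) = -38*l² (N(l) = (4 + 6*(-7))*l² = (4 - 42)*l² = -38*l²)
N(-56) + w(q(-7), 50) = -38*(-56)² + 50 = -38*3136 + 50 = -119168 + 50 = -119118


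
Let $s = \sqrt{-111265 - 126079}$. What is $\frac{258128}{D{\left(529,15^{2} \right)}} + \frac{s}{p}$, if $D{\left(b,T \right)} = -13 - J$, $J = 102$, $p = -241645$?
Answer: $- \frac{258128}{115} - \frac{4 i \sqrt{14834}}{241645} \approx -2244.6 - 0.0020161 i$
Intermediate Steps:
$s = 4 i \sqrt{14834}$ ($s = \sqrt{-237344} = 4 i \sqrt{14834} \approx 487.18 i$)
$D{\left(b,T \right)} = -115$ ($D{\left(b,T \right)} = -13 - 102 = -115$)
$\frac{258128}{D{\left(529,15^{2} \right)}} + \frac{s}{p} = \frac{258128}{-115} + \frac{4 i \sqrt{14834}}{-241645} = 258128 \left(- \frac{1}{115}\right) + 4 i \sqrt{14834} \left(- \frac{1}{241645}\right) = - \frac{258128}{115} - \frac{4 i \sqrt{14834}}{241645}$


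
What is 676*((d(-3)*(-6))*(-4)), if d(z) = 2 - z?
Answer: 81120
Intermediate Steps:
676*((d(-3)*(-6))*(-4)) = 676*(((2 - 1*(-3))*(-6))*(-4)) = 676*(((2 + 3)*(-6))*(-4)) = 676*((5*(-6))*(-4)) = 676*(-30*(-4)) = 676*120 = 81120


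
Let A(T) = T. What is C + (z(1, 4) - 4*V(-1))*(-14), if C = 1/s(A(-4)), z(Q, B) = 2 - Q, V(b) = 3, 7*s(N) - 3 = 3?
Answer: 931/6 ≈ 155.17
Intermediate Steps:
s(N) = 6/7 (s(N) = 3/7 + (⅐)*3 = 3/7 + 3/7 = 6/7)
C = 7/6 (C = 1/(6/7) = 7/6 ≈ 1.1667)
C + (z(1, 4) - 4*V(-1))*(-14) = 7/6 + ((2 - 1*1) - 4*3)*(-14) = 7/6 + ((2 - 1) - 12)*(-14) = 7/6 + (1 - 12)*(-14) = 7/6 - 11*(-14) = 7/6 + 154 = 931/6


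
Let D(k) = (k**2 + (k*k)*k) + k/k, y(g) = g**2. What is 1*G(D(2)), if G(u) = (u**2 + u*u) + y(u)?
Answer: 507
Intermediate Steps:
D(k) = 1 + k**2 + k**3 (D(k) = (k**2 + k**2*k) + 1 = (k**2 + k**3) + 1 = 1 + k**2 + k**3)
G(u) = 3*u**2 (G(u) = (u**2 + u*u) + u**2 = (u**2 + u**2) + u**2 = 2*u**2 + u**2 = 3*u**2)
1*G(D(2)) = 1*(3*(1 + 2**2 + 2**3)**2) = 1*(3*(1 + 4 + 8)**2) = 1*(3*13**2) = 1*(3*169) = 1*507 = 507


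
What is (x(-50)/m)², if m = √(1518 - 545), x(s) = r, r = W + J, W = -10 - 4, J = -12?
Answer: 676/973 ≈ 0.69476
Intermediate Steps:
W = -14
r = -26 (r = -14 - 12 = -26)
x(s) = -26
m = √973 ≈ 31.193
(x(-50)/m)² = (-26*√973/973)² = 676/973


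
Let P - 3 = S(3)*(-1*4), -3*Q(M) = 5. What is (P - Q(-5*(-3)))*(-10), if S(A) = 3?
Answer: 220/3 ≈ 73.333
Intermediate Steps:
Q(M) = -5/3 (Q(M) = -⅓*5 = -5/3)
P = -9 (P = 3 + 3*(-1*4) = 3 + 3*(-4) = 3 - 12 = -9)
(P - Q(-5*(-3)))*(-10) = (-9 - 1*(-5/3))*(-10) = (-9 + 5/3)*(-10) = -22/3*(-10) = 220/3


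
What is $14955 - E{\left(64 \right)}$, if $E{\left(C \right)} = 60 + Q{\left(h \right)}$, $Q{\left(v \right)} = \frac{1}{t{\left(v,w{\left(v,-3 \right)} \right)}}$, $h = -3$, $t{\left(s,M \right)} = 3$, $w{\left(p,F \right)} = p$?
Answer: $\frac{44684}{3} \approx 14895.0$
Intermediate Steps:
$Q{\left(v \right)} = \frac{1}{3}$
$E{\left(C \right)} = \frac{181}{3}$ ($E{\left(C \right)} = 60 + \frac{1}{3} = \frac{181}{3}$)
$14955 - E{\left(64 \right)} = 14955 - \frac{181}{3} = \frac{44684}{3}$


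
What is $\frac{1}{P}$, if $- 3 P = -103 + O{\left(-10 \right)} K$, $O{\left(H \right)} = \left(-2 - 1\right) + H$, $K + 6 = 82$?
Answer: $\frac{3}{1091} \approx 0.0027498$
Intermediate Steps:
$K = 76$ ($K = -6 + 82 = 76$)
$O{\left(H \right)} = -3 + H$
$P = \frac{1091}{3}$ ($P = - \frac{-103 + \left(-3 - 10\right) 76}{3} = - \frac{-103 - 988}{3} = \left(- \frac{1}{3}\right) \left(-1091\right) = \frac{1091}{3} \approx 363.67$)
$\frac{1}{P} = \frac{1}{\frac{1091}{3}} = \frac{3}{1091}$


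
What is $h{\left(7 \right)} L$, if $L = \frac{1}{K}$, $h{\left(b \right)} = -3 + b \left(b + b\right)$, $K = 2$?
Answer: $\frac{95}{2} \approx 47.5$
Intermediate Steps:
$h{\left(b \right)} = -3 + 2 b^{2}$ ($h{\left(b \right)} = -3 + b 2 b = -3 + 2 b^{2}$)
$L = \frac{1}{2} \approx 0.5$
$h{\left(7 \right)} L = \left(-3 + 2 \cdot 7^{2}\right) \frac{1}{2} = \left(-3 + 2 \cdot 49\right) \frac{1}{2} = \left(-3 + 98\right) \frac{1}{2} = 95 \cdot \frac{1}{2} = \frac{95}{2}$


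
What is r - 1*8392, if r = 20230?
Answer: 11838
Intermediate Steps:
r - 1*8392 = 20230 - 1*8392 = 20230 - 8392 = 11838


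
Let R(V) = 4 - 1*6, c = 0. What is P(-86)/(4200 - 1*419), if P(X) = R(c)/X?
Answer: 1/162583 ≈ 6.1507e-6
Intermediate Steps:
R(V) = -2 (R(V) = 4 - 6 = -2)
P(X) = -2/X
P(-86)/(4200 - 1*419) = (-2/(-86))/(4200 - 1*419) = (-2*(-1/86))/(4200 - 419) = (1/43)/3781 = (1/43)*(1/3781) = 1/162583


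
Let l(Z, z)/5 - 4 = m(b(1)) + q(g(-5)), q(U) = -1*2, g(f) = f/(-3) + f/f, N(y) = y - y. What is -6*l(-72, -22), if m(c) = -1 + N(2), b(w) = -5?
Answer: -30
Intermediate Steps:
N(y) = 0
m(c) = -1 (m(c) = -1 + 0 = -1)
g(f) = 1 - f/3 (g(f) = f*(-⅓) + 1 = -f/3 + 1 = 1 - f/3)
q(U) = -2
l(Z, z) = 5 (l(Z, z) = 20 + 5*(-1 - 2) = 20 + 5*(-3) = 20 - 15 = 5)
-6*l(-72, -22) = -6*5 = -30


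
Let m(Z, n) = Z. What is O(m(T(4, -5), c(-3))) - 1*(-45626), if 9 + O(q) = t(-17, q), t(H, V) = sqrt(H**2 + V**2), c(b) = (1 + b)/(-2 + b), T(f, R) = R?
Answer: 45617 + sqrt(314) ≈ 45635.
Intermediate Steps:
c(b) = (1 + b)/(-2 + b)
O(q) = -9 + sqrt(289 + q**2) (O(q) = -9 + sqrt((-17)**2 + q**2) = -9 + sqrt(289 + q**2))
O(m(T(4, -5), c(-3))) - 1*(-45626) = (-9 + sqrt(289 + (-5)**2)) - 1*(-45626) = (-9 + sqrt(289 + 25)) + 45626 = (-9 + sqrt(314)) + 45626 = 45617 + sqrt(314)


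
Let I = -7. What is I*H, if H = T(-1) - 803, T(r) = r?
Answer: 5628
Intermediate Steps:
H = -804 (H = -1 - 803 = -804)
I*H = -7*(-804) = 5628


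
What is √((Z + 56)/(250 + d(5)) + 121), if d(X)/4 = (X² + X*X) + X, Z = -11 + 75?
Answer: √267853/47 ≈ 11.012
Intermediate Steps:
Z = 64
d(X) = 4*X + 8*X² (d(X) = 4*((X² + X*X) + X) = 4*((X² + X²) + X) = 4*(2*X² + X) = 4*(X + 2*X²) = 4*X + 8*X²)
√((Z + 56)/(250 + d(5)) + 121) = √((64 + 56)/(250 + 4*5*(1 + 2*5)) + 121) = √(120/(250 + 4*5*(1 + 10)) + 121) = √(120/(250 + 4*5*11) + 121) = √(120/(250 + 220) + 121) = √(120/470 + 121) = √(120*(1/470) + 121) = √(12/47 + 121) = √(5699/47) = √267853/47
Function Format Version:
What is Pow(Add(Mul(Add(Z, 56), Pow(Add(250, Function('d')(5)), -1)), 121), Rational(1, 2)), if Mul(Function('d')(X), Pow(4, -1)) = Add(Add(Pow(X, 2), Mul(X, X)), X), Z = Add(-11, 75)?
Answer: Mul(Rational(1, 47), Pow(267853, Rational(1, 2))) ≈ 11.012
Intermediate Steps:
Z = 64
Function('d')(X) = Add(Mul(4, X), Mul(8, Pow(X, 2))) (Function('d')(X) = Mul(4, Add(Add(Pow(X, 2), Mul(X, X)), X)) = Mul(4, Add(Add(Pow(X, 2), Pow(X, 2)), X)) = Mul(4, Add(Mul(2, Pow(X, 2)), X)) = Mul(4, Add(X, Mul(2, Pow(X, 2)))) = Add(Mul(4, X), Mul(8, Pow(X, 2))))
Pow(Add(Mul(Add(Z, 56), Pow(Add(250, Function('d')(5)), -1)), 121), Rational(1, 2)) = Pow(Add(Mul(Add(64, 56), Pow(Add(250, Mul(4, 5, Add(1, Mul(2, 5)))), -1)), 121), Rational(1, 2)) = Pow(Add(Mul(120, Pow(Add(250, Mul(4, 5, Add(1, 10))), -1)), 121), Rational(1, 2)) = Pow(Add(Mul(120, Pow(Add(250, Mul(4, 5, 11)), -1)), 121), Rational(1, 2)) = Pow(Add(Mul(120, Pow(Add(250, 220), -1)), 121), Rational(1, 2)) = Pow(Add(Mul(120, Pow(470, -1)), 121), Rational(1, 2)) = Pow(Add(Mul(120, Rational(1, 470)), 121), Rational(1, 2)) = Pow(Add(Rational(12, 47), 121), Rational(1, 2)) = Pow(Rational(5699, 47), Rational(1, 2)) = Mul(Rational(1, 47), Pow(267853, Rational(1, 2)))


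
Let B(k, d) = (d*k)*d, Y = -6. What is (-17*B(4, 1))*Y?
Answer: 408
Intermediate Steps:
B(k, d) = k*d²
(-17*B(4, 1))*Y = -68*1²*(-6) = -68*(-6) = 408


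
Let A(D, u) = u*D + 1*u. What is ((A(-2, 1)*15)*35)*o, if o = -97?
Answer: 50925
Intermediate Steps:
A(D, u) = u + D*u (A(D, u) = D*u + u = u + D*u)
((A(-2, 1)*15)*35)*o = (((1*(1 - 2))*15)*35)*(-97) = (((1*(-1))*15)*35)*(-97) = (-1*15*35)*(-97) = -15*35*(-97) = -525*(-97) = 50925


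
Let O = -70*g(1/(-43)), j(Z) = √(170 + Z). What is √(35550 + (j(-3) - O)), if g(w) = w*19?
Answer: √(65674760 + 1849*√167)/43 ≈ 188.50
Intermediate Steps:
g(w) = 19*w
O = 1330/43 (O = -1330/(-43) = -1330*(-1)/43 = -70*(-19/43) = 1330/43 ≈ 30.930)
√(35550 + (j(-3) - O)) = √(35550 + (√(170 - 3) - 1*1330/43)) = √(35550 + (√167 - 1330/43)) = √(35550 + (-1330/43 + √167)) = √(1527320/43 + √167)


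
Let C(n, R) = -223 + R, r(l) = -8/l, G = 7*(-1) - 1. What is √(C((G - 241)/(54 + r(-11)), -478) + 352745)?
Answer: 6*√9779 ≈ 593.33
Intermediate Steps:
G = -8 (G = -7 - 1 = -8)
√(C((G - 241)/(54 + r(-11)), -478) + 352745) = √((-223 - 478) + 352745) = √(-701 + 352745) = √352044 = 6*√9779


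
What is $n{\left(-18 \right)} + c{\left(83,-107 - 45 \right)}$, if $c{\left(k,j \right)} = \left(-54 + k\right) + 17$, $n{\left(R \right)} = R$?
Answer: $28$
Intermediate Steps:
$c{\left(k,j \right)} = -37 + k$
$n{\left(-18 \right)} + c{\left(83,-107 - 45 \right)} = -18 + \left(-37 + 83\right) = -18 + 46 = 28$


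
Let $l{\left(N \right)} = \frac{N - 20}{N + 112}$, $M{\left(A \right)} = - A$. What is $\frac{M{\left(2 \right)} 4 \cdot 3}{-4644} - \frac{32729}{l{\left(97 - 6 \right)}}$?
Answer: $- \frac{2571222827}{27477} \approx -93577.0$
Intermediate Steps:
$l{\left(N \right)} = \frac{-20 + N}{112 + N}$
$\frac{M{\left(2 \right)} 4 \cdot 3}{-4644} - \frac{32729}{l{\left(97 - 6 \right)}} = \frac{\left(-1\right) 2 \cdot 4 \cdot 3}{-4644} - \frac{32729}{\frac{1}{112 + \left(97 - 6\right)} \left(-20 + \left(97 - 6\right)\right)} = \left(-2\right) 4 \cdot 3 \left(- \frac{1}{4644}\right) - \frac{32729}{\frac{1}{112 + 91} \left(-20 + 91\right)} = \left(-8\right) 3 \left(- \frac{1}{4644}\right) - \frac{32729}{\frac{1}{203} \cdot 71} = \left(-24\right) \left(- \frac{1}{4644}\right) - \frac{32729}{\frac{1}{203} \cdot 71} = \frac{2}{387} - \frac{32729}{\frac{71}{203}} = \frac{2}{387} - \frac{6643987}{71} = - \frac{2571222827}{27477}$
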